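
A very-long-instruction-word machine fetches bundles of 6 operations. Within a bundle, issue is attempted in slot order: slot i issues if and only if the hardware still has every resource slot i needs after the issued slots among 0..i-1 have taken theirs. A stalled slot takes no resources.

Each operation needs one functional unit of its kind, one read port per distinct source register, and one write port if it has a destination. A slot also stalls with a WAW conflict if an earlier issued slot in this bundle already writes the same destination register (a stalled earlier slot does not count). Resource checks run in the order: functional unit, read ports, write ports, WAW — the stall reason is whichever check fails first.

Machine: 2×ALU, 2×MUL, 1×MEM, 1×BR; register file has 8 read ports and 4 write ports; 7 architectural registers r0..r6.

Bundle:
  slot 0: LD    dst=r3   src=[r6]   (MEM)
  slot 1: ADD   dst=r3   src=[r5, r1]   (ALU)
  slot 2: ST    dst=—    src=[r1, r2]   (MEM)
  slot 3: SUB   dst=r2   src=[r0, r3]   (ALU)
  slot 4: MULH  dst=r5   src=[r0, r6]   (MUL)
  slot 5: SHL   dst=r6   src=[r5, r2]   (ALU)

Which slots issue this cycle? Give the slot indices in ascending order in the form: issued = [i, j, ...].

issued = [0, 3, 4, 5]

#0 MEM src=r6 dispatched  <A:2 Mu:2 Ld:0 B:1 rd:7 wr:3>
#1 ALU src=r5,r1 held:WAW  <A:2 Mu:2 Ld:0 B:1 rd:7 wr:3>
#2 MEM src=r1,r2 held:FU  <A:2 Mu:2 Ld:0 B:1 rd:7 wr:3>
#3 ALU src=r0,r3 dispatched  <A:1 Mu:2 Ld:0 B:1 rd:5 wr:2>
#4 MUL src=r0,r6 dispatched  <A:1 Mu:1 Ld:0 B:1 rd:3 wr:1>
#5 ALU src=r5,r2 dispatched  <A:0 Mu:1 Ld:0 B:1 rd:1 wr:0>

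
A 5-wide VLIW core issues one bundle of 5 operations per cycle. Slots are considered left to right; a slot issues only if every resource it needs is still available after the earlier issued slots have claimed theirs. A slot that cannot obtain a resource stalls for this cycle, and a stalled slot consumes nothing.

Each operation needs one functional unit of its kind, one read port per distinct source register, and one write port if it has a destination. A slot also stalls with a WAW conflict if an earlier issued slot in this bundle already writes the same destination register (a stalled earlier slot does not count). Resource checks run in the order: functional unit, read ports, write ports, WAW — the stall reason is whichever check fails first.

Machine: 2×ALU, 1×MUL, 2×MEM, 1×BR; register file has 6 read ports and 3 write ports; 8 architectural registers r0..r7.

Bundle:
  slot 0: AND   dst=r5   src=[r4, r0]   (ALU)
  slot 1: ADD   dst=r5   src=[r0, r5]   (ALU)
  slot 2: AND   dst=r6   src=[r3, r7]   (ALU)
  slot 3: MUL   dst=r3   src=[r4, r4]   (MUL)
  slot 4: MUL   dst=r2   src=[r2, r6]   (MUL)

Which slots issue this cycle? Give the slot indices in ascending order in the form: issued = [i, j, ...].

  0. ALU→r5 ⇒ go  {1A/1Mu/2Ld/1B | 4r 2w}
  1. ALU→r5 ⇒ no(WAW)  {1A/1Mu/2Ld/1B | 4r 2w}
  2. ALU→r6 ⇒ go  {0A/1Mu/2Ld/1B | 2r 1w}
  3. MUL→r3 ⇒ go  {0A/0Mu/2Ld/1B | 1r 0w}
  4. MUL→r2 ⇒ no(FU)  {0A/0Mu/2Ld/1B | 1r 0w}

issued = [0, 2, 3]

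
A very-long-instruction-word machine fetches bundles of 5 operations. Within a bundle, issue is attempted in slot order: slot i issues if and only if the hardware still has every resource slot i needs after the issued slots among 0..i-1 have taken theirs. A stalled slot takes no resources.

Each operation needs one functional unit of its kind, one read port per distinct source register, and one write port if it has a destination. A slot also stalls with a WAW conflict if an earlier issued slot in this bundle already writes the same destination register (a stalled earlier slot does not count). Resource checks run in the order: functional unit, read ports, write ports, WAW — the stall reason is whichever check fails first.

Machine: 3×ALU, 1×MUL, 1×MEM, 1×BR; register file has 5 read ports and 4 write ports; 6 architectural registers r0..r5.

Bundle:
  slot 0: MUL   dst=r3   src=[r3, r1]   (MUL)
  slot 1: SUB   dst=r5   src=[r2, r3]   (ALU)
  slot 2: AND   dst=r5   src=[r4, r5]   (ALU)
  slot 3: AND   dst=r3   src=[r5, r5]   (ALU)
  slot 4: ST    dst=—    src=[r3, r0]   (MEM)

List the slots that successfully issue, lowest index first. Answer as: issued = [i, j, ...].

(0) want 1×MUL +2rd +1wr — yes → AL3|MU0|ME1|BR1|rd3|wr3
(1) want 1×ALU +2rd +1wr — yes → AL2|MU0|ME1|BR1|rd1|wr2
(2) want 1×ALU +2rd +1wr — RD_PORT → AL2|MU0|ME1|BR1|rd1|wr2
(3) want 1×ALU +1rd +1wr — WAW → AL2|MU0|ME1|BR1|rd1|wr2
(4) want 1×MEM +2rd +0wr — RD_PORT → AL2|MU0|ME1|BR1|rd1|wr2

issued = [0, 1]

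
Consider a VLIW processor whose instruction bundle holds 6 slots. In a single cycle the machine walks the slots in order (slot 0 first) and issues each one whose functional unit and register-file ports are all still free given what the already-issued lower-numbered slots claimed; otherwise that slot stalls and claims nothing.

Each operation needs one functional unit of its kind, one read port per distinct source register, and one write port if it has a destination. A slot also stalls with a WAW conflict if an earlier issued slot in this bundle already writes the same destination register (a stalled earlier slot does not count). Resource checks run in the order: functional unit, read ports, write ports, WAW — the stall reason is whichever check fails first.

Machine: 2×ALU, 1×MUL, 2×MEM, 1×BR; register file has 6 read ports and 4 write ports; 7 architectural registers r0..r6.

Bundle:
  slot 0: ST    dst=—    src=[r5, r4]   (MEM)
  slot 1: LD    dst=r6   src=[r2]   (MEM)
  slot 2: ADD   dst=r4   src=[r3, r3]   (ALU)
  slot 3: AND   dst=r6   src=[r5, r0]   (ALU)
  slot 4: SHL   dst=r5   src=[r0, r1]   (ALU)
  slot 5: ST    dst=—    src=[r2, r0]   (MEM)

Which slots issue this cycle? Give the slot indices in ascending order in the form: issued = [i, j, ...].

issued = [0, 1, 2, 4]

  0. MEM ⇒ go  {2A/1Mu/1Ld/1B | 4r 4w}
  1. MEM→r6 ⇒ go  {2A/1Mu/0Ld/1B | 3r 3w}
  2. ALU→r4 ⇒ go  {1A/1Mu/0Ld/1B | 2r 2w}
  3. ALU→r6 ⇒ no(WAW)  {1A/1Mu/0Ld/1B | 2r 2w}
  4. ALU→r5 ⇒ go  {0A/1Mu/0Ld/1B | 0r 1w}
  5. MEM ⇒ no(FU)  {0A/1Mu/0Ld/1B | 0r 1w}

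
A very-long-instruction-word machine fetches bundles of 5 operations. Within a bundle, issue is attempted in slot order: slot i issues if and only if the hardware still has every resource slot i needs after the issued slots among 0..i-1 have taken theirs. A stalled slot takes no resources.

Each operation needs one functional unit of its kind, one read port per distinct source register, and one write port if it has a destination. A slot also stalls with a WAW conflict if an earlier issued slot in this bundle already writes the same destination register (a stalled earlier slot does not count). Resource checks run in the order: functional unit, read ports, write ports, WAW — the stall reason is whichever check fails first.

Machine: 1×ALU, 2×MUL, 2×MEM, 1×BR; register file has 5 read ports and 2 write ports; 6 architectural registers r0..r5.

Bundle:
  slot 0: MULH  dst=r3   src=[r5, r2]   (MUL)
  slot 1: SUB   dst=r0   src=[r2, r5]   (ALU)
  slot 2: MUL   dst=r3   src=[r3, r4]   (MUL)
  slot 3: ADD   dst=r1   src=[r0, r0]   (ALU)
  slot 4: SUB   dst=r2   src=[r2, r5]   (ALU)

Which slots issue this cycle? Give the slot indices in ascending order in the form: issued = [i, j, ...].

slot 0 (MUL): ISSUE — free A1,Mu1,Ld2,B1 rp3 wp1
slot 1 (ALU): ISSUE — free A0,Mu1,Ld2,B1 rp1 wp0
slot 2 (MUL): stall RD_PORT — free A0,Mu1,Ld2,B1 rp1 wp0
slot 3 (ALU): stall FU — free A0,Mu1,Ld2,B1 rp1 wp0
slot 4 (ALU): stall FU — free A0,Mu1,Ld2,B1 rp1 wp0

issued = [0, 1]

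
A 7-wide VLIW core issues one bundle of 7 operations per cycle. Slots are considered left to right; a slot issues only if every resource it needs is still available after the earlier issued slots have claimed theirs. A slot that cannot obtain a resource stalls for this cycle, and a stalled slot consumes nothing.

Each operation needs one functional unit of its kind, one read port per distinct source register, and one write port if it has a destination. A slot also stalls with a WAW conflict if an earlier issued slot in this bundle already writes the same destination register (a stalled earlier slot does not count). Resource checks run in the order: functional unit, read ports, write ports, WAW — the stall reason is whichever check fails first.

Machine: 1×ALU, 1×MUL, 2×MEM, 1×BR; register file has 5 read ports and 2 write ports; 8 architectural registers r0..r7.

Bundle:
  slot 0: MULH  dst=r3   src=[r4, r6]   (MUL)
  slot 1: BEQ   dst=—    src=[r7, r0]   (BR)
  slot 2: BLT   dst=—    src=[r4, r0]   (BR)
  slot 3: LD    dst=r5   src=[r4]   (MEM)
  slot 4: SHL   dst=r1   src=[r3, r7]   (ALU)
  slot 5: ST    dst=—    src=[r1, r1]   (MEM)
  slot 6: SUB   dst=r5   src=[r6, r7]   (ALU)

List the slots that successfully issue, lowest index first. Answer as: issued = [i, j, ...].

(0) want 1×MUL +2rd +1wr — yes → AL1|MU0|ME2|BR1|rd3|wr1
(1) want 1×BR +2rd +0wr — yes → AL1|MU0|ME2|BR0|rd1|wr1
(2) want 1×BR +2rd +0wr — FU → AL1|MU0|ME2|BR0|rd1|wr1
(3) want 1×MEM +1rd +1wr — yes → AL1|MU0|ME1|BR0|rd0|wr0
(4) want 1×ALU +2rd +1wr — RD_PORT → AL1|MU0|ME1|BR0|rd0|wr0
(5) want 1×MEM +1rd +0wr — RD_PORT → AL1|MU0|ME1|BR0|rd0|wr0
(6) want 1×ALU +2rd +1wr — RD_PORT → AL1|MU0|ME1|BR0|rd0|wr0

issued = [0, 1, 3]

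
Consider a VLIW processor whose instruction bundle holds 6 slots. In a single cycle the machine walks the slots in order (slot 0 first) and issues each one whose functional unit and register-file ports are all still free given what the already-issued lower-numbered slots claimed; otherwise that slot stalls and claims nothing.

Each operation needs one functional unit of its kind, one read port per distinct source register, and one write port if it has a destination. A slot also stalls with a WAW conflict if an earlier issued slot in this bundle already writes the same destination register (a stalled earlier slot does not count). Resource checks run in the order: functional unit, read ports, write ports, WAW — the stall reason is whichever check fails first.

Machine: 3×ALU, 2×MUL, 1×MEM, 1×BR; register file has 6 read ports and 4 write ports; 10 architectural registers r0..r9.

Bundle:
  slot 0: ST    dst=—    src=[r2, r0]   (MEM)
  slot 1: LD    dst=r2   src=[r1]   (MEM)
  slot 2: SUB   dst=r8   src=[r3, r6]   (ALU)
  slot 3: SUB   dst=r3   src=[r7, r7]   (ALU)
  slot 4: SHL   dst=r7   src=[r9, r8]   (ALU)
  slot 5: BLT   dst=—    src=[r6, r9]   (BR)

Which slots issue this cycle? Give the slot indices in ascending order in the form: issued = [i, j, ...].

  0. MEM ⇒ go  {3A/2Mu/0Ld/1B | 4r 4w}
  1. MEM→r2 ⇒ no(FU)  {3A/2Mu/0Ld/1B | 4r 4w}
  2. ALU→r8 ⇒ go  {2A/2Mu/0Ld/1B | 2r 3w}
  3. ALU→r3 ⇒ go  {1A/2Mu/0Ld/1B | 1r 2w}
  4. ALU→r7 ⇒ no(RD_PORT)  {1A/2Mu/0Ld/1B | 1r 2w}
  5. BR ⇒ no(RD_PORT)  {1A/2Mu/0Ld/1B | 1r 2w}

issued = [0, 2, 3]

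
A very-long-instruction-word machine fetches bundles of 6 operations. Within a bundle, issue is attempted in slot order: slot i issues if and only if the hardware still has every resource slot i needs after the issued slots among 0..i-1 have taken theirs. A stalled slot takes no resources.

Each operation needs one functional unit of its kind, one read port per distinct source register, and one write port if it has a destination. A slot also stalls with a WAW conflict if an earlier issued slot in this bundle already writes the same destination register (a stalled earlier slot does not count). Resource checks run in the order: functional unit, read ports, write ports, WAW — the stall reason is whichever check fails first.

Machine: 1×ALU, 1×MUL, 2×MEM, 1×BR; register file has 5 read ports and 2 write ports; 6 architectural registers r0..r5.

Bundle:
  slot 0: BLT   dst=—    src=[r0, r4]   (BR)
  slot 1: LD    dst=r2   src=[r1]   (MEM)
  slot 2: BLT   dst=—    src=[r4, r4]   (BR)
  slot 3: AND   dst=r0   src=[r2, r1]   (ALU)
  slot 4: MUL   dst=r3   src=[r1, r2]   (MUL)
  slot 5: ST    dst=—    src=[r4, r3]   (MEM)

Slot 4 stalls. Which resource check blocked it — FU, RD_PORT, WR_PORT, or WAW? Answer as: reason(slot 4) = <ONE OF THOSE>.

  0. BR ⇒ go  {1A/1Mu/2Ld/0B | 3r 2w}
  1. MEM→r2 ⇒ go  {1A/1Mu/1Ld/0B | 2r 1w}
  2. BR ⇒ no(FU)  {1A/1Mu/1Ld/0B | 2r 1w}
  3. ALU→r0 ⇒ go  {0A/1Mu/1Ld/0B | 0r 0w}
  4. MUL→r3 ⇒ no(RD_PORT)  {0A/1Mu/1Ld/0B | 0r 0w}
  5. MEM ⇒ no(RD_PORT)  {0A/1Mu/1Ld/0B | 0r 0w}

reason(slot 4) = RD_PORT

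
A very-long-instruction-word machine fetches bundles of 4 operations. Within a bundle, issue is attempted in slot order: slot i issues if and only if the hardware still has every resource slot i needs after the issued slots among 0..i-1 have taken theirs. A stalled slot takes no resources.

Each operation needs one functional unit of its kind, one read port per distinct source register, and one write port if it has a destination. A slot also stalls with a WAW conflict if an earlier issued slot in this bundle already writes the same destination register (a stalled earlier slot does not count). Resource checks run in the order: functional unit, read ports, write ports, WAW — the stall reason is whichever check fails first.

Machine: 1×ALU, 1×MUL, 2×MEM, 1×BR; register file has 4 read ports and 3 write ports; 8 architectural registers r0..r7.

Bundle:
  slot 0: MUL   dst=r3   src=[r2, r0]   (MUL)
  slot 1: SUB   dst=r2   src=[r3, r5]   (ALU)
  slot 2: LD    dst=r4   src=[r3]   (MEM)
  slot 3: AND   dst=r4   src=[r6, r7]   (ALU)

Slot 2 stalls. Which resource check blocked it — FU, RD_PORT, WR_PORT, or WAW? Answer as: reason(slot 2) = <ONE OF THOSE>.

  0. MUL→r3 ⇒ go  {1A/0Mu/2Ld/1B | 2r 2w}
  1. ALU→r2 ⇒ go  {0A/0Mu/2Ld/1B | 0r 1w}
  2. MEM→r4 ⇒ no(RD_PORT)  {0A/0Mu/2Ld/1B | 0r 1w}
  3. ALU→r4 ⇒ no(FU)  {0A/0Mu/2Ld/1B | 0r 1w}

reason(slot 2) = RD_PORT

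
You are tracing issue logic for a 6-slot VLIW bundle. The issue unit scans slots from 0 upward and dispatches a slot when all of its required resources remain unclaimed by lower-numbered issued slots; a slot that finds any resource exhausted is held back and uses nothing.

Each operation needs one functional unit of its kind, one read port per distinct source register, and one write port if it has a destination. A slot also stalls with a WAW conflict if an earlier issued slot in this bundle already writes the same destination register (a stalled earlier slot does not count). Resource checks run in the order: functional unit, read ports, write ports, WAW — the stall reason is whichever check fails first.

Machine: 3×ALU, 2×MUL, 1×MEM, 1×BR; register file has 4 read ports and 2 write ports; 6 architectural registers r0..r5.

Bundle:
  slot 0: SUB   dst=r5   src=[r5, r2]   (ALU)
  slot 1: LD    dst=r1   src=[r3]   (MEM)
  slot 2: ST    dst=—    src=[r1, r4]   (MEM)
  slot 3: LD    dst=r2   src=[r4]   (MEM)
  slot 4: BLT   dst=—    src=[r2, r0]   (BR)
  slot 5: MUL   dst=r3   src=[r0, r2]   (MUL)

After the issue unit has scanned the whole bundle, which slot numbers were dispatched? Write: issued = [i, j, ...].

slot 0 (ALU): ISSUE — free A2,Mu2,Ld1,B1 rp2 wp1
slot 1 (MEM): ISSUE — free A2,Mu2,Ld0,B1 rp1 wp0
slot 2 (MEM): stall FU — free A2,Mu2,Ld0,B1 rp1 wp0
slot 3 (MEM): stall FU — free A2,Mu2,Ld0,B1 rp1 wp0
slot 4 (BR): stall RD_PORT — free A2,Mu2,Ld0,B1 rp1 wp0
slot 5 (MUL): stall RD_PORT — free A2,Mu2,Ld0,B1 rp1 wp0

issued = [0, 1]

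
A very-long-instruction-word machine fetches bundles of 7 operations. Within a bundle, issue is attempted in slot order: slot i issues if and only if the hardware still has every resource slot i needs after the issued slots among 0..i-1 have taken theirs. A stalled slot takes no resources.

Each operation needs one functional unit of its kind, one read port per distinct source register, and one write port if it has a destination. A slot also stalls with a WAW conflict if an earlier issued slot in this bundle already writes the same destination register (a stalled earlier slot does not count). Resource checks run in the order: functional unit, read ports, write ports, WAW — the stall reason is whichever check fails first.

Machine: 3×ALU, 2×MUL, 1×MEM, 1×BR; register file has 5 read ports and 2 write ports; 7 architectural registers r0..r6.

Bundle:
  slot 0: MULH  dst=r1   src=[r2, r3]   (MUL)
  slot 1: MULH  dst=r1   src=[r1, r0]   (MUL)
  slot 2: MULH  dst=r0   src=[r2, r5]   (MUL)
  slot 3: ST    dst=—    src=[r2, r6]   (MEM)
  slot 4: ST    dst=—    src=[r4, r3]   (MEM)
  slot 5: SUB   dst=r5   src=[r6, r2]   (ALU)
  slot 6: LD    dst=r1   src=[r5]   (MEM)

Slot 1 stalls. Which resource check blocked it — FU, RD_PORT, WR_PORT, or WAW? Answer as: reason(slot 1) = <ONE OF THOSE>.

#0 MUL src=r2,r3 dispatched  <A:3 Mu:1 Ld:1 B:1 rd:3 wr:1>
#1 MUL src=r1,r0 held:WAW  <A:3 Mu:1 Ld:1 B:1 rd:3 wr:1>
#2 MUL src=r2,r5 dispatched  <A:3 Mu:0 Ld:1 B:1 rd:1 wr:0>
#3 MEM src=r2,r6 held:RD_PORT  <A:3 Mu:0 Ld:1 B:1 rd:1 wr:0>
#4 MEM src=r4,r3 held:RD_PORT  <A:3 Mu:0 Ld:1 B:1 rd:1 wr:0>
#5 ALU src=r6,r2 held:RD_PORT  <A:3 Mu:0 Ld:1 B:1 rd:1 wr:0>
#6 MEM src=r5 held:WR_PORT  <A:3 Mu:0 Ld:1 B:1 rd:1 wr:0>

reason(slot 1) = WAW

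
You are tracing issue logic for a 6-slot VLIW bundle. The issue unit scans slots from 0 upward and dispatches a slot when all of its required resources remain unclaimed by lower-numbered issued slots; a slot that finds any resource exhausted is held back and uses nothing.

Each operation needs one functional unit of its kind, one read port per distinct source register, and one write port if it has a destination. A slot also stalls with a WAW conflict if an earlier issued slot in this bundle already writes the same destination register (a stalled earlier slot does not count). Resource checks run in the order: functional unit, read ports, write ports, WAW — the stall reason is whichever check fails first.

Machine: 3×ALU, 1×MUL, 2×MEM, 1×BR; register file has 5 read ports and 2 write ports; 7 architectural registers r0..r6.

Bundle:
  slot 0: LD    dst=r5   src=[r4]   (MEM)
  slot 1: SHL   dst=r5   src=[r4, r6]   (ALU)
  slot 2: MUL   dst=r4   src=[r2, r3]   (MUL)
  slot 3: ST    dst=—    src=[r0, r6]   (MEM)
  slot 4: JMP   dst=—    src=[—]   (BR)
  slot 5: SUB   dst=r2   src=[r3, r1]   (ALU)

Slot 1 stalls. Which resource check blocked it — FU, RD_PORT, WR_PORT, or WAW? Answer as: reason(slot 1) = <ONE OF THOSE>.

slot 0 (MEM): ISSUE — free A3,Mu1,Ld1,B1 rp4 wp1
slot 1 (ALU): stall WAW — free A3,Mu1,Ld1,B1 rp4 wp1
slot 2 (MUL): ISSUE — free A3,Mu0,Ld1,B1 rp2 wp0
slot 3 (MEM): ISSUE — free A3,Mu0,Ld0,B1 rp0 wp0
slot 4 (BR): ISSUE — free A3,Mu0,Ld0,B0 rp0 wp0
slot 5 (ALU): stall RD_PORT — free A3,Mu0,Ld0,B0 rp0 wp0

reason(slot 1) = WAW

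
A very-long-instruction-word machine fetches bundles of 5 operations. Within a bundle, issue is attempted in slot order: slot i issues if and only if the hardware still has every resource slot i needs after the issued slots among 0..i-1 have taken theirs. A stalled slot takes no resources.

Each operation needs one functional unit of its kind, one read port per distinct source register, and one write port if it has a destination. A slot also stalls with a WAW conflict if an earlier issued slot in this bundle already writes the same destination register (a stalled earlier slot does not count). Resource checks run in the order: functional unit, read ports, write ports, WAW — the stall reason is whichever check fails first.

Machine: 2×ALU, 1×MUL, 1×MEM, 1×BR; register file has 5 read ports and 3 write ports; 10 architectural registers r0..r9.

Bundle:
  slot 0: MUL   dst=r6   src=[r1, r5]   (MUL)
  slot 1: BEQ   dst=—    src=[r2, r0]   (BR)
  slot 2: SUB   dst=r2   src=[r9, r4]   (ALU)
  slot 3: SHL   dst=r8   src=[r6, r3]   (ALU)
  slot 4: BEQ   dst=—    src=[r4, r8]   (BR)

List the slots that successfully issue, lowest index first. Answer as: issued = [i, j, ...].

issued = [0, 1]

[0] MUL needs rd=2 wr=1: ok; after: ALU=2 MUL=0 MEM=1 BR=1, R=3, W=2
[1] BR needs rd=2 wr=0: ok; after: ALU=2 MUL=0 MEM=1 BR=0, R=1, W=2
[2] ALU needs rd=2 wr=1: RD_PORT; after: ALU=2 MUL=0 MEM=1 BR=0, R=1, W=2
[3] ALU needs rd=2 wr=1: RD_PORT; after: ALU=2 MUL=0 MEM=1 BR=0, R=1, W=2
[4] BR needs rd=2 wr=0: FU; after: ALU=2 MUL=0 MEM=1 BR=0, R=1, W=2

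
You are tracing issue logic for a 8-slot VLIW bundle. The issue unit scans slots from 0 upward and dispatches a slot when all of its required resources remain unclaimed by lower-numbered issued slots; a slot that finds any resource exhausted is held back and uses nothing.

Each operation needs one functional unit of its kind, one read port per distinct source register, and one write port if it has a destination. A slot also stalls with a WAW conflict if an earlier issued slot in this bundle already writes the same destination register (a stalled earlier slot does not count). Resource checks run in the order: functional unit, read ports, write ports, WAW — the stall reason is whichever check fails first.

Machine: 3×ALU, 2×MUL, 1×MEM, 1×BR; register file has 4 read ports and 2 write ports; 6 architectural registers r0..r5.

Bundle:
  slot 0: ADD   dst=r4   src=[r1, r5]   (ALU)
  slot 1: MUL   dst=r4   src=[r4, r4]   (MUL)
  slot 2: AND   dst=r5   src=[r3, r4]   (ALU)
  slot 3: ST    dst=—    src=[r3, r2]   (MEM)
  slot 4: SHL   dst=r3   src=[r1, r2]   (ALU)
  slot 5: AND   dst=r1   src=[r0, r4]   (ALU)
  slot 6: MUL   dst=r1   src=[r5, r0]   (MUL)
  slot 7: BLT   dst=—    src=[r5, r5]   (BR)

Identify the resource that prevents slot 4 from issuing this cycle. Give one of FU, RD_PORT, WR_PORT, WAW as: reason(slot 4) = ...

#0 ALU src=r1,r5 dispatched  <A:2 Mu:2 Ld:1 B:1 rd:2 wr:1>
#1 MUL src=r4,r4 held:WAW  <A:2 Mu:2 Ld:1 B:1 rd:2 wr:1>
#2 ALU src=r3,r4 dispatched  <A:1 Mu:2 Ld:1 B:1 rd:0 wr:0>
#3 MEM src=r3,r2 held:RD_PORT  <A:1 Mu:2 Ld:1 B:1 rd:0 wr:0>
#4 ALU src=r1,r2 held:RD_PORT  <A:1 Mu:2 Ld:1 B:1 rd:0 wr:0>
#5 ALU src=r0,r4 held:RD_PORT  <A:1 Mu:2 Ld:1 B:1 rd:0 wr:0>
#6 MUL src=r5,r0 held:RD_PORT  <A:1 Mu:2 Ld:1 B:1 rd:0 wr:0>
#7 BR src=r5,r5 held:RD_PORT  <A:1 Mu:2 Ld:1 B:1 rd:0 wr:0>

reason(slot 4) = RD_PORT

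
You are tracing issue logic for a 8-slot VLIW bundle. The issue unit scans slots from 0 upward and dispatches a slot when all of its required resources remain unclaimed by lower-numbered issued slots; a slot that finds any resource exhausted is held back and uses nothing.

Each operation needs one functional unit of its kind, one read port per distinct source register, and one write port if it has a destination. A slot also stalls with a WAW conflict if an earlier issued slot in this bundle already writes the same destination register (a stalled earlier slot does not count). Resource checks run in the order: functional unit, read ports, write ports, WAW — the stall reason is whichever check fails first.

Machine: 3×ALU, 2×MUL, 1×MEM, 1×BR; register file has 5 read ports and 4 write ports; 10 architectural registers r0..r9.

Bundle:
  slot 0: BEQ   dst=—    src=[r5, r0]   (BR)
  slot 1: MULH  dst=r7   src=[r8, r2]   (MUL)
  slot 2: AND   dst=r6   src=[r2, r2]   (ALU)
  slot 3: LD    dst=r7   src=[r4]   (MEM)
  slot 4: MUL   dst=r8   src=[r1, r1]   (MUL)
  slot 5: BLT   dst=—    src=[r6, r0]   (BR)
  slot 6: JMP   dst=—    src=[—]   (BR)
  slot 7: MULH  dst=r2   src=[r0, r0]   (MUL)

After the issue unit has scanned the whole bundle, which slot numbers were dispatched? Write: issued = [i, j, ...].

#0 BR src=r5,r0 dispatched  <A:3 Mu:2 Ld:1 B:0 rd:3 wr:4>
#1 MUL src=r8,r2 dispatched  <A:3 Mu:1 Ld:1 B:0 rd:1 wr:3>
#2 ALU src=r2,r2 dispatched  <A:2 Mu:1 Ld:1 B:0 rd:0 wr:2>
#3 MEM src=r4 held:RD_PORT  <A:2 Mu:1 Ld:1 B:0 rd:0 wr:2>
#4 MUL src=r1,r1 held:RD_PORT  <A:2 Mu:1 Ld:1 B:0 rd:0 wr:2>
#5 BR src=r6,r0 held:FU  <A:2 Mu:1 Ld:1 B:0 rd:0 wr:2>
#6 BR src=- held:FU  <A:2 Mu:1 Ld:1 B:0 rd:0 wr:2>
#7 MUL src=r0,r0 held:RD_PORT  <A:2 Mu:1 Ld:1 B:0 rd:0 wr:2>

issued = [0, 1, 2]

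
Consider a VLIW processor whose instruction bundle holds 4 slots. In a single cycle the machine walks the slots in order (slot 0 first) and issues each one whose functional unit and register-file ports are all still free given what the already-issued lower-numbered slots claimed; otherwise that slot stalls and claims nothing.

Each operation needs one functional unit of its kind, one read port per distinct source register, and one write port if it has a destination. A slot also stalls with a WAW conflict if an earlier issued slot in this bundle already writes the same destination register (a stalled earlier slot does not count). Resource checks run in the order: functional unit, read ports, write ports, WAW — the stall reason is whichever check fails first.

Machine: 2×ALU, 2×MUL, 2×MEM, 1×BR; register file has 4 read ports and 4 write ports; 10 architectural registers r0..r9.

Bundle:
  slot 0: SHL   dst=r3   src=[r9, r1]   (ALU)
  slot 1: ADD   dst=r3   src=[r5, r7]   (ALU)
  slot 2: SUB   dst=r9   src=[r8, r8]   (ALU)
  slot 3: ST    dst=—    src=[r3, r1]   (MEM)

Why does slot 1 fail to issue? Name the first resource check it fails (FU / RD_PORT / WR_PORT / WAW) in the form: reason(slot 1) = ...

  0. ALU→r3 ⇒ go  {1A/2Mu/2Ld/1B | 2r 3w}
  1. ALU→r3 ⇒ no(WAW)  {1A/2Mu/2Ld/1B | 2r 3w}
  2. ALU→r9 ⇒ go  {0A/2Mu/2Ld/1B | 1r 2w}
  3. MEM ⇒ no(RD_PORT)  {0A/2Mu/2Ld/1B | 1r 2w}

reason(slot 1) = WAW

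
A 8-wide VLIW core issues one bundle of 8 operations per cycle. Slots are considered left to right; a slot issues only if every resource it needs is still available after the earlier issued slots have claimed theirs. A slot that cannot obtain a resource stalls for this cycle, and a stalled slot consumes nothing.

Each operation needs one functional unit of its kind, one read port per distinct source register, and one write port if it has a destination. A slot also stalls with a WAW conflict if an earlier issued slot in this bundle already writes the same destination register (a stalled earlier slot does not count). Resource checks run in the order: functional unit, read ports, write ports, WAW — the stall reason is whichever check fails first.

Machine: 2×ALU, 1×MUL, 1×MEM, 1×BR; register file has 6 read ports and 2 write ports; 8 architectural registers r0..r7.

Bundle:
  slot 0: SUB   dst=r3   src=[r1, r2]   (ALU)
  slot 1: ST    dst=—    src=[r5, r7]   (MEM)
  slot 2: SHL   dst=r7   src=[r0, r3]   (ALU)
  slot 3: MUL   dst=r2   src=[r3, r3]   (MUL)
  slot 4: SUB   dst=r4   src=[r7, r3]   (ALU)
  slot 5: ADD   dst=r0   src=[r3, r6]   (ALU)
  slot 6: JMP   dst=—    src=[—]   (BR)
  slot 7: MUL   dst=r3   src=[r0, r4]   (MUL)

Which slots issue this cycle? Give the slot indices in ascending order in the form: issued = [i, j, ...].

(0) want 1×ALU +2rd +1wr — yes → AL1|MU1|ME1|BR1|rd4|wr1
(1) want 1×MEM +2rd +0wr — yes → AL1|MU1|ME0|BR1|rd2|wr1
(2) want 1×ALU +2rd +1wr — yes → AL0|MU1|ME0|BR1|rd0|wr0
(3) want 1×MUL +1rd +1wr — RD_PORT → AL0|MU1|ME0|BR1|rd0|wr0
(4) want 1×ALU +2rd +1wr — FU → AL0|MU1|ME0|BR1|rd0|wr0
(5) want 1×ALU +2rd +1wr — FU → AL0|MU1|ME0|BR1|rd0|wr0
(6) want 1×BR +0rd +0wr — yes → AL0|MU1|ME0|BR0|rd0|wr0
(7) want 1×MUL +2rd +1wr — RD_PORT → AL0|MU1|ME0|BR0|rd0|wr0

issued = [0, 1, 2, 6]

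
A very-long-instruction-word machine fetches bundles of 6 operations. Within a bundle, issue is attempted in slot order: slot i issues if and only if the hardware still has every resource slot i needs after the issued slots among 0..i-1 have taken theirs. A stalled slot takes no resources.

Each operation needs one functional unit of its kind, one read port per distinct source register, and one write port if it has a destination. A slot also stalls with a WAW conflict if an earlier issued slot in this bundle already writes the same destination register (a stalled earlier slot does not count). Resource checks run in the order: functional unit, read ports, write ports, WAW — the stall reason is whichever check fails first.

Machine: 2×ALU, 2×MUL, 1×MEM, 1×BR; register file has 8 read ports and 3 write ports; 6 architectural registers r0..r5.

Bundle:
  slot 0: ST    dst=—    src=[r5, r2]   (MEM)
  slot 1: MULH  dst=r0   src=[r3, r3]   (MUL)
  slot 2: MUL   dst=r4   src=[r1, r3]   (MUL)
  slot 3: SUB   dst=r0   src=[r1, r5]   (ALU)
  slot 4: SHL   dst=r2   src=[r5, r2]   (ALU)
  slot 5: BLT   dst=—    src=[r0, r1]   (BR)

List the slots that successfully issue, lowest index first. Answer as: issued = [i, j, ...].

[0] MEM needs rd=2 wr=0: ok; after: ALU=2 MUL=2 MEM=0 BR=1, R=6, W=3
[1] MUL needs rd=1 wr=1: ok; after: ALU=2 MUL=1 MEM=0 BR=1, R=5, W=2
[2] MUL needs rd=2 wr=1: ok; after: ALU=2 MUL=0 MEM=0 BR=1, R=3, W=1
[3] ALU needs rd=2 wr=1: WAW; after: ALU=2 MUL=0 MEM=0 BR=1, R=3, W=1
[4] ALU needs rd=2 wr=1: ok; after: ALU=1 MUL=0 MEM=0 BR=1, R=1, W=0
[5] BR needs rd=2 wr=0: RD_PORT; after: ALU=1 MUL=0 MEM=0 BR=1, R=1, W=0

issued = [0, 1, 2, 4]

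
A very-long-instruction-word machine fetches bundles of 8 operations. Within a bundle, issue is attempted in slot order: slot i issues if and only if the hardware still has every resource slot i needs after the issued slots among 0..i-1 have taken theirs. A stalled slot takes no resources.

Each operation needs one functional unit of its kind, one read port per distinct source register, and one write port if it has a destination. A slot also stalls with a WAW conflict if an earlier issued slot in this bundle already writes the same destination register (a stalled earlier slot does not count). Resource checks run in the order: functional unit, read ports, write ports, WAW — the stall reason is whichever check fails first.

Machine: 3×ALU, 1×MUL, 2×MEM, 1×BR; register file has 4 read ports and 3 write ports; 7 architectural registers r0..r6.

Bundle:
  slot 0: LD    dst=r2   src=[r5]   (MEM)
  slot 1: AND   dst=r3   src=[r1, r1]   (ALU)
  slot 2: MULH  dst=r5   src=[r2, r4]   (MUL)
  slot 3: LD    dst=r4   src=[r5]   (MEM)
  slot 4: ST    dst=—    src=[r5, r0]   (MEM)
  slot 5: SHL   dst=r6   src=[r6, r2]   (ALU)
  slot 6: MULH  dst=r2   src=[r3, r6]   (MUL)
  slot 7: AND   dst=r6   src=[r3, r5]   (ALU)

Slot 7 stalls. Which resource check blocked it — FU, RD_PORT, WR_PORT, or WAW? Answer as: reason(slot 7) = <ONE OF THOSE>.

reason(slot 7) = RD_PORT

slot 0 (MEM): ISSUE — free A3,Mu1,Ld1,B1 rp3 wp2
slot 1 (ALU): ISSUE — free A2,Mu1,Ld1,B1 rp2 wp1
slot 2 (MUL): ISSUE — free A2,Mu0,Ld1,B1 rp0 wp0
slot 3 (MEM): stall RD_PORT — free A2,Mu0,Ld1,B1 rp0 wp0
slot 4 (MEM): stall RD_PORT — free A2,Mu0,Ld1,B1 rp0 wp0
slot 5 (ALU): stall RD_PORT — free A2,Mu0,Ld1,B1 rp0 wp0
slot 6 (MUL): stall FU — free A2,Mu0,Ld1,B1 rp0 wp0
slot 7 (ALU): stall RD_PORT — free A2,Mu0,Ld1,B1 rp0 wp0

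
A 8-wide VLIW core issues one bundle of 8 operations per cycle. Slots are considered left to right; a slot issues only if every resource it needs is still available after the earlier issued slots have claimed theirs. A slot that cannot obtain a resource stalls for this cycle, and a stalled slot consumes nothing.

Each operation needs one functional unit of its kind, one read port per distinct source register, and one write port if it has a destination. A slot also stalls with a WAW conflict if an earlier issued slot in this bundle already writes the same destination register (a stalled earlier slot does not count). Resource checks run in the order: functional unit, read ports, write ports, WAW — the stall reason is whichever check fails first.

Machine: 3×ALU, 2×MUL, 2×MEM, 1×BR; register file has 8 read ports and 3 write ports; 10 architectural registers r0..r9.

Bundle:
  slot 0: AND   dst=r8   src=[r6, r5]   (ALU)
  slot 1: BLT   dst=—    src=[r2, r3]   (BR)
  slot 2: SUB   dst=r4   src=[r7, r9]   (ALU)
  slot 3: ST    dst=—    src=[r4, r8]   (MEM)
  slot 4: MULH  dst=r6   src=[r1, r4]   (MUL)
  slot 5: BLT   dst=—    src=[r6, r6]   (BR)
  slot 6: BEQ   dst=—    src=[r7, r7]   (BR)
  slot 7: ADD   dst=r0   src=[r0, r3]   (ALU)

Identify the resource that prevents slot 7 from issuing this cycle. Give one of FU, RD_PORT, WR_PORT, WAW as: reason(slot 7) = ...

#0 ALU src=r6,r5 dispatched  <A:2 Mu:2 Ld:2 B:1 rd:6 wr:2>
#1 BR src=r2,r3 dispatched  <A:2 Mu:2 Ld:2 B:0 rd:4 wr:2>
#2 ALU src=r7,r9 dispatched  <A:1 Mu:2 Ld:2 B:0 rd:2 wr:1>
#3 MEM src=r4,r8 dispatched  <A:1 Mu:2 Ld:1 B:0 rd:0 wr:1>
#4 MUL src=r1,r4 held:RD_PORT  <A:1 Mu:2 Ld:1 B:0 rd:0 wr:1>
#5 BR src=r6,r6 held:FU  <A:1 Mu:2 Ld:1 B:0 rd:0 wr:1>
#6 BR src=r7,r7 held:FU  <A:1 Mu:2 Ld:1 B:0 rd:0 wr:1>
#7 ALU src=r0,r3 held:RD_PORT  <A:1 Mu:2 Ld:1 B:0 rd:0 wr:1>

reason(slot 7) = RD_PORT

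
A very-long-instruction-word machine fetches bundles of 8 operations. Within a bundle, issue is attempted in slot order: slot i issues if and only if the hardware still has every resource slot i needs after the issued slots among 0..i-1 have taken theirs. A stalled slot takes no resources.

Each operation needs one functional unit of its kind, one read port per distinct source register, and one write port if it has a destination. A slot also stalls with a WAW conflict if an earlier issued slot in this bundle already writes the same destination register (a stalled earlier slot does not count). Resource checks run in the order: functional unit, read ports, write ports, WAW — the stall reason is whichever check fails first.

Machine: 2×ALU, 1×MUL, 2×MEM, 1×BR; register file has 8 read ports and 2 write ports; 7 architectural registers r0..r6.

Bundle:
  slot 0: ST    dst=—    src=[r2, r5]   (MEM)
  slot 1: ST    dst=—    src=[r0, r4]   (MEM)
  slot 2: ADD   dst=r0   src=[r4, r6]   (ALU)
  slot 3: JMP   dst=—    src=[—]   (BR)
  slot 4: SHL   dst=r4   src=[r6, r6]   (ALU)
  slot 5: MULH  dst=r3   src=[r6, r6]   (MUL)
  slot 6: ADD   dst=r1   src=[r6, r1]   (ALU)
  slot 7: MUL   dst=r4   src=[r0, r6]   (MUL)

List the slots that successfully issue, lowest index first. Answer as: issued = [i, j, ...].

issued = [0, 1, 2, 3, 4]

slot 0 (MEM): ISSUE — free A2,Mu1,Ld1,B1 rp6 wp2
slot 1 (MEM): ISSUE — free A2,Mu1,Ld0,B1 rp4 wp2
slot 2 (ALU): ISSUE — free A1,Mu1,Ld0,B1 rp2 wp1
slot 3 (BR): ISSUE — free A1,Mu1,Ld0,B0 rp2 wp1
slot 4 (ALU): ISSUE — free A0,Mu1,Ld0,B0 rp1 wp0
slot 5 (MUL): stall WR_PORT — free A0,Mu1,Ld0,B0 rp1 wp0
slot 6 (ALU): stall FU — free A0,Mu1,Ld0,B0 rp1 wp0
slot 7 (MUL): stall RD_PORT — free A0,Mu1,Ld0,B0 rp1 wp0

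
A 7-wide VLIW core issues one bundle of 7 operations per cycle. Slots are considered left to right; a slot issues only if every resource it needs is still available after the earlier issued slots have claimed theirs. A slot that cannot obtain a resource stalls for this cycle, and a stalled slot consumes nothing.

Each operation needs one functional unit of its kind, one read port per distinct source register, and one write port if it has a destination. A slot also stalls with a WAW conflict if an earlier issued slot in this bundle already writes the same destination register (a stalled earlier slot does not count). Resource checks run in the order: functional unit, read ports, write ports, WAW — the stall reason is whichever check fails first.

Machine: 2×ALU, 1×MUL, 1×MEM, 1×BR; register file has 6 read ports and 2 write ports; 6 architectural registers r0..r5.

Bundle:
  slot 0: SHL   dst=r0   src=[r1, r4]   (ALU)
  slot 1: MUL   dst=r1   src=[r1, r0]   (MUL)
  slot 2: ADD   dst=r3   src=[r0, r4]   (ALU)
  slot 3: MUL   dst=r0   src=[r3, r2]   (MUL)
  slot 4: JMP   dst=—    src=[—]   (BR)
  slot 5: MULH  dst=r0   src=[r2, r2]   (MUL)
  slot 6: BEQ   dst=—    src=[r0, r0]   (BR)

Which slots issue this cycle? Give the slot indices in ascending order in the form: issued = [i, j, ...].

issued = [0, 1, 4]

(0) want 1×ALU +2rd +1wr — yes → AL1|MU1|ME1|BR1|rd4|wr1
(1) want 1×MUL +2rd +1wr — yes → AL1|MU0|ME1|BR1|rd2|wr0
(2) want 1×ALU +2rd +1wr — WR_PORT → AL1|MU0|ME1|BR1|rd2|wr0
(3) want 1×MUL +2rd +1wr — FU → AL1|MU0|ME1|BR1|rd2|wr0
(4) want 1×BR +0rd +0wr — yes → AL1|MU0|ME1|BR0|rd2|wr0
(5) want 1×MUL +1rd +1wr — FU → AL1|MU0|ME1|BR0|rd2|wr0
(6) want 1×BR +1rd +0wr — FU → AL1|MU0|ME1|BR0|rd2|wr0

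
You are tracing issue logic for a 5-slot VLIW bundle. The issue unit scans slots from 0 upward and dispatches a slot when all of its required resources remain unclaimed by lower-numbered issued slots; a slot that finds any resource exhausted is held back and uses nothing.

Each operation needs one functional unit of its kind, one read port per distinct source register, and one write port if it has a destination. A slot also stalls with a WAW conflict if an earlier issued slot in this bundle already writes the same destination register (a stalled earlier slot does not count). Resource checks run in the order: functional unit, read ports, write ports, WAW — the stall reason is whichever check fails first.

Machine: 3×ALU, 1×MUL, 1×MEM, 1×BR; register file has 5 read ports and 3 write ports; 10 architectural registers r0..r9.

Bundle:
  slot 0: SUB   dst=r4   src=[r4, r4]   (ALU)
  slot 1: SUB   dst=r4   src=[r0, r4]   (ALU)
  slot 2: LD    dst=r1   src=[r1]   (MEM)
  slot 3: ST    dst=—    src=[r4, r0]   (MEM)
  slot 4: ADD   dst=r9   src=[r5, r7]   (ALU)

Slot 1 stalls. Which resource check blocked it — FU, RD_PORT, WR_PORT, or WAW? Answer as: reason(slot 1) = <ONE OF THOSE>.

slot 0 (ALU): ISSUE — free A2,Mu1,Ld1,B1 rp4 wp2
slot 1 (ALU): stall WAW — free A2,Mu1,Ld1,B1 rp4 wp2
slot 2 (MEM): ISSUE — free A2,Mu1,Ld0,B1 rp3 wp1
slot 3 (MEM): stall FU — free A2,Mu1,Ld0,B1 rp3 wp1
slot 4 (ALU): ISSUE — free A1,Mu1,Ld0,B1 rp1 wp0

reason(slot 1) = WAW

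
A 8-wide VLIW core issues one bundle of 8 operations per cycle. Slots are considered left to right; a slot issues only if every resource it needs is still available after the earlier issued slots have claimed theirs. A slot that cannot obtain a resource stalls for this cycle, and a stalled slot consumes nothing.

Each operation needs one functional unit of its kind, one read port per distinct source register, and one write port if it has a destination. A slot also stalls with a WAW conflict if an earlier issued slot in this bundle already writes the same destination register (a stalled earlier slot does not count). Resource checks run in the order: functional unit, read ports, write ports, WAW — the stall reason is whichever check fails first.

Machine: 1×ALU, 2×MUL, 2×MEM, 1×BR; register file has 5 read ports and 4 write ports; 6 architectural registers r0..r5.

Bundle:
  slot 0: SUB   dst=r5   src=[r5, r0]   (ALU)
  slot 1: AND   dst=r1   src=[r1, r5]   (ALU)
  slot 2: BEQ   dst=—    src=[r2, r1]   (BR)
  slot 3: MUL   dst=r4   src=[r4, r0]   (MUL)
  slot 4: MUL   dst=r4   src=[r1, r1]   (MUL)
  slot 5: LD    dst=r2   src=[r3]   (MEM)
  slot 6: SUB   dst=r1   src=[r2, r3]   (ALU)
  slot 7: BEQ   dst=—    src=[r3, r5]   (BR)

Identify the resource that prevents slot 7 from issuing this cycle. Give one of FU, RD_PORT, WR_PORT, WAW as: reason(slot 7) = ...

(0) want 1×ALU +2rd +1wr — yes → AL0|MU2|ME2|BR1|rd3|wr3
(1) want 1×ALU +2rd +1wr — FU → AL0|MU2|ME2|BR1|rd3|wr3
(2) want 1×BR +2rd +0wr — yes → AL0|MU2|ME2|BR0|rd1|wr3
(3) want 1×MUL +2rd +1wr — RD_PORT → AL0|MU2|ME2|BR0|rd1|wr3
(4) want 1×MUL +1rd +1wr — yes → AL0|MU1|ME2|BR0|rd0|wr2
(5) want 1×MEM +1rd +1wr — RD_PORT → AL0|MU1|ME2|BR0|rd0|wr2
(6) want 1×ALU +2rd +1wr — FU → AL0|MU1|ME2|BR0|rd0|wr2
(7) want 1×BR +2rd +0wr — FU → AL0|MU1|ME2|BR0|rd0|wr2

reason(slot 7) = FU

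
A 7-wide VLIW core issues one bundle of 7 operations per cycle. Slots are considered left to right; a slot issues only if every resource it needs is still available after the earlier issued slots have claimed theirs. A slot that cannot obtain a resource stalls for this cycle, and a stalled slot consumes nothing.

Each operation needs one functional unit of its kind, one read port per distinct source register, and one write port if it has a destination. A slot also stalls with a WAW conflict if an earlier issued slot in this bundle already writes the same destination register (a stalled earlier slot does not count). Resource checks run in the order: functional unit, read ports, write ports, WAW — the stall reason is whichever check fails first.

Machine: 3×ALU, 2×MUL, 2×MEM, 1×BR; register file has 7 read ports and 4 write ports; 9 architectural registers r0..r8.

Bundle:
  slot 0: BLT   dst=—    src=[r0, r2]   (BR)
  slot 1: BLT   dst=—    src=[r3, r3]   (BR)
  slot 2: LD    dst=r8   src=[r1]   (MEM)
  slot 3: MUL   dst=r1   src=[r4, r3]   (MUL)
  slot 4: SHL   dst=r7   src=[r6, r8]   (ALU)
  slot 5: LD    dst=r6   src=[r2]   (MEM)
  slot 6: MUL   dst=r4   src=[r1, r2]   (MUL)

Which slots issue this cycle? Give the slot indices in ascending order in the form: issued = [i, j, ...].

issued = [0, 2, 3, 4]

(0) want 1×BR +2rd +0wr — yes → AL3|MU2|ME2|BR0|rd5|wr4
(1) want 1×BR +1rd +0wr — FU → AL3|MU2|ME2|BR0|rd5|wr4
(2) want 1×MEM +1rd +1wr — yes → AL3|MU2|ME1|BR0|rd4|wr3
(3) want 1×MUL +2rd +1wr — yes → AL3|MU1|ME1|BR0|rd2|wr2
(4) want 1×ALU +2rd +1wr — yes → AL2|MU1|ME1|BR0|rd0|wr1
(5) want 1×MEM +1rd +1wr — RD_PORT → AL2|MU1|ME1|BR0|rd0|wr1
(6) want 1×MUL +2rd +1wr — RD_PORT → AL2|MU1|ME1|BR0|rd0|wr1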